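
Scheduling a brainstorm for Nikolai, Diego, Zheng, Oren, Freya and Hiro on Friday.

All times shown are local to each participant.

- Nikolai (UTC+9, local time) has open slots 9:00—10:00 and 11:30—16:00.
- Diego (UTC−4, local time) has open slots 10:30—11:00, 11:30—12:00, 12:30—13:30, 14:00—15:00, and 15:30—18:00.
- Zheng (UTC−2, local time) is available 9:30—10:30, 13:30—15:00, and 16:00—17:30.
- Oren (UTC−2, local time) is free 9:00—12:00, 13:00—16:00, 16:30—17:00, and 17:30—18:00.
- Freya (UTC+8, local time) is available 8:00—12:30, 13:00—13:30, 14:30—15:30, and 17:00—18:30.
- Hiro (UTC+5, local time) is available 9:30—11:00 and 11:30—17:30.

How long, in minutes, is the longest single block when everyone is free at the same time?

0 minutes

Nikolai → UTC: 00:00–01:00, 02:30–07:00.
Diego → UTC: 14:30–15:00, 15:30–16:00, 16:30–17:30, 18:00–19:00, 19:30–22:00.
Zheng → UTC: 11:30–12:30, 15:30–17:00, 18:00–19:30.
Oren → UTC: 11:00–14:00, 15:00–18:00, 18:30–19:00, 19:30–20:00.
Freya → UTC: 00:00–04:30, 05:00–05:30, 06:30–07:30, 09:00–10:30.
Hiro → UTC: 04:30–06:00, 06:30–12:30.
Nikolai ∩ Diego: (none).
Nikolai ∩ Diego ∩ Zheng: (none).
Nikolai ∩ Diego ∩ Zheng ∩ Oren: (none).
Nikolai ∩ Diego ∩ Zheng ∩ Oren ∩ Freya: (none).
Nikolai ∩ Diego ∩ Zheng ∩ Oren ∩ Freya ∩ Hiro: (none).
No common window.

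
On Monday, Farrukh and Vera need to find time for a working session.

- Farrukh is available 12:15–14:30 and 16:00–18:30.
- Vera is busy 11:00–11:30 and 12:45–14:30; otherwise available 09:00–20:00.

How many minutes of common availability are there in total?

Vera free within 09:00–20:00: 09:00–11:00, 11:30–12:45, 14:30–20:00.
Farrukh ∩ Vera: 12:15–12:45, 16:00–18:30.
Total common minutes: 30 + 150 = 180.

180 minutes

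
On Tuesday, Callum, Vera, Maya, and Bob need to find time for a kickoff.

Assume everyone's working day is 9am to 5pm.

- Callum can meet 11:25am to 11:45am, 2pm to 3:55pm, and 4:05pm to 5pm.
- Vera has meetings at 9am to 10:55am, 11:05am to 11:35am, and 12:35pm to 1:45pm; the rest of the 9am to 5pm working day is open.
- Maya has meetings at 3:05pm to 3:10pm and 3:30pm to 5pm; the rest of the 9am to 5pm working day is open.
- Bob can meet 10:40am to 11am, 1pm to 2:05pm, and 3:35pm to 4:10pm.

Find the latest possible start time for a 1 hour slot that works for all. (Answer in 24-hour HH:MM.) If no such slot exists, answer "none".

none

Vera free within 09:00–17:00: 10:55–11:05, 11:35–12:35, 13:45–17:00.
Maya free within 09:00–17:00: 09:00–15:05, 15:10–15:30.
Callum ∩ Vera: 11:35–11:45, 14:00–15:55, 16:05–17:00.
Callum ∩ Vera ∩ Maya: 11:35–11:45, 14:00–15:05, 15:10–15:30.
Callum ∩ Vera ∩ Maya ∩ Bob: 14:00–14:05.
Windows ≥ 60 min: (none).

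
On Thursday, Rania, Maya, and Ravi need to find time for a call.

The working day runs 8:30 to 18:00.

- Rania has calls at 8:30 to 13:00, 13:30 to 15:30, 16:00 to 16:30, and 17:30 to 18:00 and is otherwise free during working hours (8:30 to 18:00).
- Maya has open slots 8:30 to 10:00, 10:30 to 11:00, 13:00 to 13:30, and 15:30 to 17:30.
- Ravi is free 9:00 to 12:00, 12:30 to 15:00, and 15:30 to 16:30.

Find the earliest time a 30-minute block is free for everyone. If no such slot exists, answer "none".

13:00

Rania free within 08:30–18:00: 13:00–13:30, 15:30–16:00, 16:30–17:30.
Rania ∩ Maya: 13:00–13:30, 15:30–16:00, 16:30–17:30.
Rania ∩ Maya ∩ Ravi: 13:00–13:30, 15:30–16:00.
Windows ≥ 30 min: 13:00–13:30, 15:30–16:00.
Earliest such window starts at 13:00.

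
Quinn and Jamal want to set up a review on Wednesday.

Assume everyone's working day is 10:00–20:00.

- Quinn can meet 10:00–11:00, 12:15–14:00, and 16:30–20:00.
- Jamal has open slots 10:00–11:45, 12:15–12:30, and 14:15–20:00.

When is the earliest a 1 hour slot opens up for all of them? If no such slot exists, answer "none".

Quinn ∩ Jamal: 10:00–11:00, 12:15–12:30, 16:30–20:00.
Windows ≥ 60 min: 10:00–11:00, 16:30–20:00.
Earliest such window starts at 10:00.

10:00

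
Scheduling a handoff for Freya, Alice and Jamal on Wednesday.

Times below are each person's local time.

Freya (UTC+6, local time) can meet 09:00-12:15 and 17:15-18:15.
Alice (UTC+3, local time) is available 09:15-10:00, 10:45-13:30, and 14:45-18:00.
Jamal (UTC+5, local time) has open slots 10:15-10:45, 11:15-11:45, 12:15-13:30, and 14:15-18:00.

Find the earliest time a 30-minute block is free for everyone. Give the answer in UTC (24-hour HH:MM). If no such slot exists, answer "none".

11:45

Freya → UTC: 03:00–06:15, 11:15–12:15.
Alice → UTC: 06:15–07:00, 07:45–10:30, 11:45–15:00.
Jamal → UTC: 05:15–05:45, 06:15–06:45, 07:15–08:30, 09:15–13:00.
Freya ∩ Alice: 11:45–12:15.
Freya ∩ Alice ∩ Jamal: 11:45–12:15.
Windows ≥ 30 min: 11:45–12:15.
Earliest such window starts at 11:45.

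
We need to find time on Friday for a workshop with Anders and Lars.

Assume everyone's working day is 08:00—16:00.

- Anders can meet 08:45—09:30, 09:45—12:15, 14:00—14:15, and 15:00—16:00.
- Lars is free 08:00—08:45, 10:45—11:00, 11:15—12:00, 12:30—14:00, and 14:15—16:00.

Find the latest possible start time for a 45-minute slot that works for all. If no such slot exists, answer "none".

15:15

Anders ∩ Lars: 10:45–11:00, 11:15–12:00, 15:00–16:00.
Windows ≥ 45 min: 11:15–12:00, 15:00–16:00.
Latest start in the last window 15:00–16:00 is 16:00 − 45 min = 15:15.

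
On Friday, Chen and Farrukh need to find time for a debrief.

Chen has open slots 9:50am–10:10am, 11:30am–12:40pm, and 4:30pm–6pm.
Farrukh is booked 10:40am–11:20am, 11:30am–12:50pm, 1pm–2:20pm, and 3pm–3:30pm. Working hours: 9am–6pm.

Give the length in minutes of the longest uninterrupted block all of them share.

Farrukh free within 09:00–18:00: 09:00–10:40, 11:20–11:30, 12:50–13:00, 14:20–15:00, 15:30–18:00.
Chen ∩ Farrukh: 09:50–10:10, 16:30–18:00.
Common window lengths: 20, 90 min; longest is 90.

90 minutes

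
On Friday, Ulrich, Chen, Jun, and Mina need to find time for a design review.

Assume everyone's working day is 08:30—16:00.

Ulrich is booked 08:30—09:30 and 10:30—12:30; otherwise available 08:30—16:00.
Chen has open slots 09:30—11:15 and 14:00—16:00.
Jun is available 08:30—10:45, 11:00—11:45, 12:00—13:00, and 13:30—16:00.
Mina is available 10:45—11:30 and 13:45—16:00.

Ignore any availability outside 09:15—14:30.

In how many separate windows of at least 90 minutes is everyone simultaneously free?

Ulrich free within 08:30–16:00: 09:30–10:30, 12:30–16:00.
Ulrich ∩ Chen: 09:30–10:30, 14:00–16:00.
Ulrich ∩ Chen ∩ Jun: 09:30–10:30, 14:00–16:00.
Ulrich ∩ Chen ∩ Jun ∩ Mina: 14:00–16:00.
Restricted to 09:15–14:30: 14:00–14:30.
Windows ≥ 90 min: (none).
That's 0 windows.

0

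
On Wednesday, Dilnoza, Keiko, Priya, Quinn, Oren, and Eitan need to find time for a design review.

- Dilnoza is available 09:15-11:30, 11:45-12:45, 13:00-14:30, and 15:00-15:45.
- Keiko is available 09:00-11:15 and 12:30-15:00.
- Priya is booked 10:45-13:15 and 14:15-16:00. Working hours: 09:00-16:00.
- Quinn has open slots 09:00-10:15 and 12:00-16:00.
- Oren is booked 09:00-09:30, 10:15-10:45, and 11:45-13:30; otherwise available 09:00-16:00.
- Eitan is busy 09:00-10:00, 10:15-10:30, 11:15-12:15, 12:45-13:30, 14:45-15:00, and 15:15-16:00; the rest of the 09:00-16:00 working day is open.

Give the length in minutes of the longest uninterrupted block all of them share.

Priya free within 09:00–16:00: 09:00–10:45, 13:15–14:15.
Oren free within 09:00–16:00: 09:30–10:15, 10:45–11:45, 13:30–16:00.
Eitan free within 09:00–16:00: 10:00–10:15, 10:30–11:15, 12:15–12:45, 13:30–14:45, 15:00–15:15.
Dilnoza ∩ Keiko: 09:15–11:15, 12:30–12:45, 13:00–14:30.
Dilnoza ∩ Keiko ∩ Priya: 09:15–10:45, 13:15–14:15.
Dilnoza ∩ Keiko ∩ Priya ∩ Quinn: 09:15–10:15, 13:15–14:15.
Dilnoza ∩ Keiko ∩ Priya ∩ Quinn ∩ Oren: 09:30–10:15, 13:30–14:15.
Dilnoza ∩ Keiko ∩ Priya ∩ Quinn ∩ Oren ∩ Eitan: 10:00–10:15, 13:30–14:15.
Common window lengths: 15, 45 min; longest is 45.

45 minutes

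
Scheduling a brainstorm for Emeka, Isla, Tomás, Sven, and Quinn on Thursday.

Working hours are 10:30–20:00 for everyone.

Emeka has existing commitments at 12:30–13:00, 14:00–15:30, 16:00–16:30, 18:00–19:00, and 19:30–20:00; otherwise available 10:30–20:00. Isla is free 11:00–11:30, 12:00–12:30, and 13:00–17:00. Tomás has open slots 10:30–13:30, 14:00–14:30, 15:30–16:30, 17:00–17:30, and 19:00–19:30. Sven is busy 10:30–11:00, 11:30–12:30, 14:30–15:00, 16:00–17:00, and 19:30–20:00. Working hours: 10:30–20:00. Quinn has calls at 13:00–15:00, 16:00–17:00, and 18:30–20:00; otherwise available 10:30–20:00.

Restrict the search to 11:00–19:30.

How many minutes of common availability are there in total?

Emeka free within 10:30–20:00: 10:30–12:30, 13:00–14:00, 15:30–16:00, 16:30–18:00, 19:00–19:30.
Sven free within 10:30–20:00: 11:00–11:30, 12:30–14:30, 15:00–16:00, 17:00–19:30.
Quinn free within 10:30–20:00: 10:30–13:00, 15:00–16:00, 17:00–18:30.
Emeka ∩ Isla: 11:00–11:30, 12:00–12:30, 13:00–14:00, 15:30–16:00, 16:30–17:00.
Emeka ∩ Isla ∩ Tomás: 11:00–11:30, 12:00–12:30, 13:00–13:30, 15:30–16:00.
Emeka ∩ Isla ∩ Tomás ∩ Sven: 11:00–11:30, 13:00–13:30, 15:30–16:00.
Emeka ∩ Isla ∩ Tomás ∩ Sven ∩ Quinn: 11:00–11:30, 15:30–16:00.
Restricted to 11:00–19:30: 11:00–11:30, 15:30–16:00.
Total common minutes: 30 + 30 = 60.

60 minutes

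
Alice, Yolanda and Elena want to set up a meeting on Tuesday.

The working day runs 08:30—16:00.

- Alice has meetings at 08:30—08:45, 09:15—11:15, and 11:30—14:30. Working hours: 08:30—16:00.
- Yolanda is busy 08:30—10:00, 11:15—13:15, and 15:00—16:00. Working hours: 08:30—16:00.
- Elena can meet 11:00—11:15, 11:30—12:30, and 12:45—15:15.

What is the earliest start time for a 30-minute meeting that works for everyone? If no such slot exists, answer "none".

Alice free within 08:30–16:00: 08:45–09:15, 11:15–11:30, 14:30–16:00.
Yolanda free within 08:30–16:00: 10:00–11:15, 13:15–15:00.
Alice ∩ Yolanda: 14:30–15:00.
Alice ∩ Yolanda ∩ Elena: 14:30–15:00.
Windows ≥ 30 min: 14:30–15:00.
Earliest such window starts at 14:30.

14:30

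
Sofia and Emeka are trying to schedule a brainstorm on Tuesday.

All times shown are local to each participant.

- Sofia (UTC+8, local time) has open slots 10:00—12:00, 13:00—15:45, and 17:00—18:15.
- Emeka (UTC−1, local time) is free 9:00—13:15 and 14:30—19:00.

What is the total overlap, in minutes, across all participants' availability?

15 minutes

Sofia → UTC: 02:00–04:00, 05:00–07:45, 09:00–10:15.
Emeka → UTC: 10:00–14:15, 15:30–20:00.
Sofia ∩ Emeka: 10:00–10:15.
Total common minutes: 15.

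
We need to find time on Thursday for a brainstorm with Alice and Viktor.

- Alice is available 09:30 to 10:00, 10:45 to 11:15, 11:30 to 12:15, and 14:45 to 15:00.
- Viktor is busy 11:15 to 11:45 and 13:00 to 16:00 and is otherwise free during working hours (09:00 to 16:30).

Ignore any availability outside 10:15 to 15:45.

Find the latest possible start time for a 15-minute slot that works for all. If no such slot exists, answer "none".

Viktor free within 09:00–16:30: 09:00–11:15, 11:45–13:00, 16:00–16:30.
Alice ∩ Viktor: 09:30–10:00, 10:45–11:15, 11:45–12:15.
Restricted to 10:15–15:45: 10:45–11:15, 11:45–12:15.
Windows ≥ 15 min: 10:45–11:15, 11:45–12:15.
Latest start in the last window 11:45–12:15 is 12:15 − 15 min = 12:00.

12:00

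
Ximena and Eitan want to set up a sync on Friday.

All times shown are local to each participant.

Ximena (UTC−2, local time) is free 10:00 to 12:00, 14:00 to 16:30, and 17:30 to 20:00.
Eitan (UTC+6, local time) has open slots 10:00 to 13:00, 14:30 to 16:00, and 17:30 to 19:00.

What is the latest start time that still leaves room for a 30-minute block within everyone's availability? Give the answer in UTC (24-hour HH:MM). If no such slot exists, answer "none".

Ximena → UTC: 12:00–14:00, 16:00–18:30, 19:30–22:00.
Eitan → UTC: 04:00–07:00, 08:30–10:00, 11:30–13:00.
Ximena ∩ Eitan: 12:00–13:00.
Windows ≥ 30 min: 12:00–13:00.
Latest start in the last window 12:00–13:00 is 13:00 − 30 min = 12:30.

12:30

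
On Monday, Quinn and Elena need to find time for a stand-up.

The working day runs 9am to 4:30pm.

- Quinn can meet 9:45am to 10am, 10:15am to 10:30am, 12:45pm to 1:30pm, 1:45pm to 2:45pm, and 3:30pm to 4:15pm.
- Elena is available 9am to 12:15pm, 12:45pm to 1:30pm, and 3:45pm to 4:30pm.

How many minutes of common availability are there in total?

105 minutes

Quinn ∩ Elena: 09:45–10:00, 10:15–10:30, 12:45–13:30, 15:45–16:15.
Total common minutes: 15 + 15 + 45 + 30 = 105.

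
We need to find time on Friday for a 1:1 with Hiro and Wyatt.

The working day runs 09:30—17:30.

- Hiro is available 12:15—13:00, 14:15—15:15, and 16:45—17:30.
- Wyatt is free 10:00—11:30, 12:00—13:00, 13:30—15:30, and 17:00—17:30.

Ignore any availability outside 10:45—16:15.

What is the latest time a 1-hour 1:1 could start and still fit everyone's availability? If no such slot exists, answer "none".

Hiro ∩ Wyatt: 12:15–13:00, 14:15–15:15, 17:00–17:30.
Restricted to 10:45–16:15: 12:15–13:00, 14:15–15:15.
Windows ≥ 60 min: 14:15–15:15.
Latest start in the last window 14:15–15:15 is 15:15 − 60 min = 14:15.

14:15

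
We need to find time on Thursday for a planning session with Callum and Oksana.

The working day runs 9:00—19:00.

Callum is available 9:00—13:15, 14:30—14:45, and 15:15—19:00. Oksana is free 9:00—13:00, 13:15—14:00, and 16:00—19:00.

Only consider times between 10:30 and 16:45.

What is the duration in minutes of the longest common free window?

150 minutes

Callum ∩ Oksana: 09:00–13:00, 16:00–19:00.
Restricted to 10:30–16:45: 10:30–13:00, 16:00–16:45.
Common window lengths: 150, 45 min; longest is 150.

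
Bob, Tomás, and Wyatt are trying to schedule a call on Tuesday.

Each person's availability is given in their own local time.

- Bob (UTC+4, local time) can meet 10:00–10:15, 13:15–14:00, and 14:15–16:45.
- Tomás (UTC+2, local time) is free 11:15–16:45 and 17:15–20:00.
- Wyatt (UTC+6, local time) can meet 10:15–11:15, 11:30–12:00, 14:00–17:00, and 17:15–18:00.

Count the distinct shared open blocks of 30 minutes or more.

3

Bob → UTC: 06:00–06:15, 09:15–10:00, 10:15–12:45.
Tomás → UTC: 09:15–14:45, 15:15–18:00.
Wyatt → UTC: 04:15–05:15, 05:30–06:00, 08:00–11:00, 11:15–12:00.
Bob ∩ Tomás: 09:15–10:00, 10:15–12:45.
Bob ∩ Tomás ∩ Wyatt: 09:15–10:00, 10:15–11:00, 11:15–12:00.
Windows ≥ 30 min: 09:15–10:00, 10:15–11:00, 11:15–12:00.
That's 3 windows.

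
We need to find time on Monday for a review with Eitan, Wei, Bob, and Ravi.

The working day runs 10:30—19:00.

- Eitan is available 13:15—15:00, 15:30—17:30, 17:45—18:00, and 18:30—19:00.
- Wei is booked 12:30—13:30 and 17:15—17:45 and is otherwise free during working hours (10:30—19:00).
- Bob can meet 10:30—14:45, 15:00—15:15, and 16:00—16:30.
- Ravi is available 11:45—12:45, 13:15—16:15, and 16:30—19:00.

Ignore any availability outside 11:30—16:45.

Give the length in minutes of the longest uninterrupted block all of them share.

75 minutes

Wei free within 10:30–19:00: 10:30–12:30, 13:30–17:15, 17:45–19:00.
Eitan ∩ Wei: 13:30–15:00, 15:30–17:15, 17:45–18:00, 18:30–19:00.
Eitan ∩ Wei ∩ Bob: 13:30–14:45, 16:00–16:30.
Eitan ∩ Wei ∩ Bob ∩ Ravi: 13:30–14:45, 16:00–16:15.
Restricted to 11:30–16:45: 13:30–14:45, 16:00–16:15.
Common window lengths: 75, 15 min; longest is 75.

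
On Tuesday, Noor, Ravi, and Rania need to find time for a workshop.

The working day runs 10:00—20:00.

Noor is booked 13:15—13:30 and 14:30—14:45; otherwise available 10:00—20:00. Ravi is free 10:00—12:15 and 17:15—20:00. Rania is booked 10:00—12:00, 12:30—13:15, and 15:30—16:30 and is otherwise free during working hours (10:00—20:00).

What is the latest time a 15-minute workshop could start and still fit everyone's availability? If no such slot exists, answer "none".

Noor free within 10:00–20:00: 10:00–13:15, 13:30–14:30, 14:45–20:00.
Rania free within 10:00–20:00: 12:00–12:30, 13:15–15:30, 16:30–20:00.
Noor ∩ Ravi: 10:00–12:15, 17:15–20:00.
Noor ∩ Ravi ∩ Rania: 12:00–12:15, 17:15–20:00.
Windows ≥ 15 min: 12:00–12:15, 17:15–20:00.
Latest start in the last window 17:15–20:00 is 20:00 − 15 min = 19:45.

19:45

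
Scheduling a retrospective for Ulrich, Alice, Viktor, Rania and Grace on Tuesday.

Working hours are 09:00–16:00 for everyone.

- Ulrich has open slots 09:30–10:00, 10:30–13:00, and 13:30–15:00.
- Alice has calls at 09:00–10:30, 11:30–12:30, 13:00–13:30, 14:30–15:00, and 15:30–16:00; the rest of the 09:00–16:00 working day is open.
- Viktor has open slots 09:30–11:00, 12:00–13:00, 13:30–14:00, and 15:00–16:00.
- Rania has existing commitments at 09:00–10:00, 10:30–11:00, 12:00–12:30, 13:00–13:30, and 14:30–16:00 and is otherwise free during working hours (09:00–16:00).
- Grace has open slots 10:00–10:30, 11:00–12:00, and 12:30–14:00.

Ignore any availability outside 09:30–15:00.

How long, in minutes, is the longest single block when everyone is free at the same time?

30 minutes

Alice free within 09:00–16:00: 10:30–11:30, 12:30–13:00, 13:30–14:30, 15:00–15:30.
Rania free within 09:00–16:00: 10:00–10:30, 11:00–12:00, 12:30–13:00, 13:30–14:30.
Ulrich ∩ Alice: 10:30–11:30, 12:30–13:00, 13:30–14:30.
Ulrich ∩ Alice ∩ Viktor: 10:30–11:00, 12:30–13:00, 13:30–14:00.
Ulrich ∩ Alice ∩ Viktor ∩ Rania: 12:30–13:00, 13:30–14:00.
Ulrich ∩ Alice ∩ Viktor ∩ Rania ∩ Grace: 12:30–13:00, 13:30–14:00.
Restricted to 09:30–15:00: 12:30–13:00, 13:30–14:00.
Common window lengths: 30, 30 min; longest is 30.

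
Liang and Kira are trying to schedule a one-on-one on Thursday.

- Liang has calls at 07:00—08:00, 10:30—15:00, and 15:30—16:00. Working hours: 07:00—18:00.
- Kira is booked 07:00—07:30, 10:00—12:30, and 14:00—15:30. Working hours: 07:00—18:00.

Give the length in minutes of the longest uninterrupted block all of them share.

Liang free within 07:00–18:00: 08:00–10:30, 15:00–15:30, 16:00–18:00.
Kira free within 07:00–18:00: 07:30–10:00, 12:30–14:00, 15:30–18:00.
Liang ∩ Kira: 08:00–10:00, 16:00–18:00.
Common window lengths: 120, 120 min; longest is 120.

120 minutes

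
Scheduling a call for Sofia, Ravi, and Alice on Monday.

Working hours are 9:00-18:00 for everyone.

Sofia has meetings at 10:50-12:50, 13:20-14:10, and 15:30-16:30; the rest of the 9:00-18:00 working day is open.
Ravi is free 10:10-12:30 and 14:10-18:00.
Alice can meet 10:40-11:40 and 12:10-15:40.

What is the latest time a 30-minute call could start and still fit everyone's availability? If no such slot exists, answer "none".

Sofia free within 09:00–18:00: 09:00–10:50, 12:50–13:20, 14:10–15:30, 16:30–18:00.
Sofia ∩ Ravi: 10:10–10:50, 14:10–15:30, 16:30–18:00.
Sofia ∩ Ravi ∩ Alice: 10:40–10:50, 14:10–15:30.
Windows ≥ 30 min: 14:10–15:30.
Latest start in the last window 14:10–15:30 is 15:30 − 30 min = 15:00.

15:00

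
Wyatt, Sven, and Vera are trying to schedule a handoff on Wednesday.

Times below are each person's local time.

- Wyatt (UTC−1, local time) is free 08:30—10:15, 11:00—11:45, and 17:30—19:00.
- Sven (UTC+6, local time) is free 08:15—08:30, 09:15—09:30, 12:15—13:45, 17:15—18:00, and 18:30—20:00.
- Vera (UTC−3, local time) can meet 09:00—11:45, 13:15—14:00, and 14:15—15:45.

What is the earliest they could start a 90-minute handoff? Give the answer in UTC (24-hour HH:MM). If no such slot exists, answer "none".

Wyatt → UTC: 09:30–11:15, 12:00–12:45, 18:30–20:00.
Sven → UTC: 02:15–02:30, 03:15–03:30, 06:15–07:45, 11:15–12:00, 12:30–14:00.
Vera → UTC: 12:00–14:45, 16:15–17:00, 17:15–18:45.
Wyatt ∩ Sven: 12:30–12:45.
Wyatt ∩ Sven ∩ Vera: 12:30–12:45.
Windows ≥ 90 min: (none).

none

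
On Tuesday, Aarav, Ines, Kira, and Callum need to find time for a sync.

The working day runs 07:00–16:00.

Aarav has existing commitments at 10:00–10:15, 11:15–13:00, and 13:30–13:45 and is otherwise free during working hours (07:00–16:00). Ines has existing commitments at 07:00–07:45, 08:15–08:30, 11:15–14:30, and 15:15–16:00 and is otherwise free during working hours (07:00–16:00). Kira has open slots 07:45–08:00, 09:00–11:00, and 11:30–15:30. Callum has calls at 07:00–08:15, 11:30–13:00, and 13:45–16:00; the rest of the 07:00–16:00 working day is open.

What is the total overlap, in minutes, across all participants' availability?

105 minutes

Aarav free within 07:00–16:00: 07:00–10:00, 10:15–11:15, 13:00–13:30, 13:45–16:00.
Ines free within 07:00–16:00: 07:45–08:15, 08:30–11:15, 14:30–15:15.
Callum free within 07:00–16:00: 08:15–11:30, 13:00–13:45.
Aarav ∩ Ines: 07:45–08:15, 08:30–10:00, 10:15–11:15, 14:30–15:15.
Aarav ∩ Ines ∩ Kira: 07:45–08:00, 09:00–10:00, 10:15–11:00, 14:30–15:15.
Aarav ∩ Ines ∩ Kira ∩ Callum: 09:00–10:00, 10:15–11:00.
Total common minutes: 60 + 45 = 105.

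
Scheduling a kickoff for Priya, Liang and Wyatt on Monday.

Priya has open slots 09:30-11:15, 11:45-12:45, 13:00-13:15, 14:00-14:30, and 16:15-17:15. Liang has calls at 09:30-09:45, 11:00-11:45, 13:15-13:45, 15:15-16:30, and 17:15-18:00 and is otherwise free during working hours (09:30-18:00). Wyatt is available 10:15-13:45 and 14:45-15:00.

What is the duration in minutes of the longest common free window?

Liang free within 09:30–18:00: 09:45–11:00, 11:45–13:15, 13:45–15:15, 16:30–17:15.
Priya ∩ Liang: 09:45–11:00, 11:45–12:45, 13:00–13:15, 14:00–14:30, 16:30–17:15.
Priya ∩ Liang ∩ Wyatt: 10:15–11:00, 11:45–12:45, 13:00–13:15.
Common window lengths: 45, 60, 15 min; longest is 60.

60 minutes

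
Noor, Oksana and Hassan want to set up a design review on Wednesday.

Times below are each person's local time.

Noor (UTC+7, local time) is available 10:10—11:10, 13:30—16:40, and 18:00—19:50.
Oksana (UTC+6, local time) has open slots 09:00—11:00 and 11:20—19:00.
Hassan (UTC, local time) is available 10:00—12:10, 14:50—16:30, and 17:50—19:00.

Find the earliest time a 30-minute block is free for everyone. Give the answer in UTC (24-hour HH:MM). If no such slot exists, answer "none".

Noor → UTC: 03:10–04:10, 06:30–09:40, 11:00–12:50.
Oksana → UTC: 03:00–05:00, 05:20–13:00.
Hassan → UTC: 10:00–12:10, 14:50–16:30, 17:50–19:00.
Noor ∩ Oksana: 03:10–04:10, 06:30–09:40, 11:00–12:50.
Noor ∩ Oksana ∩ Hassan: 11:00–12:10.
Windows ≥ 30 min: 11:00–12:10.
Earliest such window starts at 11:00.

11:00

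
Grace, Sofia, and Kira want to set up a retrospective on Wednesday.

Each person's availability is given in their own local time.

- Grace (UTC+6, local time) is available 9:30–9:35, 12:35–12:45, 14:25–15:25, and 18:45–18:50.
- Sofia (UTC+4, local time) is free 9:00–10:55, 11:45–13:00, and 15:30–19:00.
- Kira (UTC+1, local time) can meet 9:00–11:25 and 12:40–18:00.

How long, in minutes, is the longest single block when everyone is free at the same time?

35 minutes

Grace → UTC: 03:30–03:35, 06:35–06:45, 08:25–09:25, 12:45–12:50.
Sofia → UTC: 05:00–06:55, 07:45–09:00, 11:30–15:00.
Kira → UTC: 08:00–10:25, 11:40–17:00.
Grace ∩ Sofia: 06:35–06:45, 08:25–09:00, 12:45–12:50.
Grace ∩ Sofia ∩ Kira: 08:25–09:00, 12:45–12:50.
Common window lengths: 35, 5 min; longest is 35.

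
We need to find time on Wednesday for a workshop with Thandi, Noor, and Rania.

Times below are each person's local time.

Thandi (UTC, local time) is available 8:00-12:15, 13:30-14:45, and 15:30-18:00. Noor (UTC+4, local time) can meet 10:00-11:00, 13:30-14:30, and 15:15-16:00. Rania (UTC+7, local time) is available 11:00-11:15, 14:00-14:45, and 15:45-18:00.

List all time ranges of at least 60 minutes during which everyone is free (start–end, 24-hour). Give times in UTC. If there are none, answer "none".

09:30–10:30

Thandi → UTC: 08:00–12:15, 13:30–14:45, 15:30–18:00.
Noor → UTC: 06:00–07:00, 09:30–10:30, 11:15–12:00.
Rania → UTC: 04:00–04:15, 07:00–07:45, 08:45–11:00.
Thandi ∩ Noor: 09:30–10:30, 11:15–12:00.
Thandi ∩ Noor ∩ Rania: 09:30–10:30.
Windows ≥ 60 min: 09:30–10:30.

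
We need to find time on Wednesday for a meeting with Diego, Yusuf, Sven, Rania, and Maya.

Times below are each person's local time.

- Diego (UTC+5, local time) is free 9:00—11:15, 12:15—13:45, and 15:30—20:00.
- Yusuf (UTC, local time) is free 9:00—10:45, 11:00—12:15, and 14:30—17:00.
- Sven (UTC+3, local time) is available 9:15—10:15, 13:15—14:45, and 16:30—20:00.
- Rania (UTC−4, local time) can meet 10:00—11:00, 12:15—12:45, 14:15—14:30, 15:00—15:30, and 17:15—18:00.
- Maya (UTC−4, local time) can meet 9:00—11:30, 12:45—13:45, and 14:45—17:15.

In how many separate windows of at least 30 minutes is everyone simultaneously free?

Diego → UTC: 04:00–06:15, 07:15–08:45, 10:30–15:00.
Yusuf → UTC: 09:00–10:45, 11:00–12:15, 14:30–17:00.
Sven → UTC: 06:15–07:15, 10:15–11:45, 13:30–17:00.
Rania → UTC: 14:00–15:00, 16:15–16:45, 18:15–18:30, 19:00–19:30, 21:15–22:00.
Maya → UTC: 13:00–15:30, 16:45–17:45, 18:45–21:15.
Diego ∩ Yusuf: 10:30–10:45, 11:00–12:15, 14:30–15:00.
Diego ∩ Yusuf ∩ Sven: 10:30–10:45, 11:00–11:45, 14:30–15:00.
Diego ∩ Yusuf ∩ Sven ∩ Rania: 14:30–15:00.
Diego ∩ Yusuf ∩ Sven ∩ Rania ∩ Maya: 14:30–15:00.
Windows ≥ 30 min: 14:30–15:00.
That's 1 window.

1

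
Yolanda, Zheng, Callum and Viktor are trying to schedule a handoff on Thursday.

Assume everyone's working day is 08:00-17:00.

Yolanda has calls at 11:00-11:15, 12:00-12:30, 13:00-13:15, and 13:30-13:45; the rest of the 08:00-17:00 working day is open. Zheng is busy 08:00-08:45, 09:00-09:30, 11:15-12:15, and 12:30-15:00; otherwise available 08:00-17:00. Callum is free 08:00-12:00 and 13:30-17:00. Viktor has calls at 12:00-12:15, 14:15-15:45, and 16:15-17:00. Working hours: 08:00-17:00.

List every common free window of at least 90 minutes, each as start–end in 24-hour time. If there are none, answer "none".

09:30–11:00

Yolanda free within 08:00–17:00: 08:00–11:00, 11:15–12:00, 12:30–13:00, 13:15–13:30, 13:45–17:00.
Zheng free within 08:00–17:00: 08:45–09:00, 09:30–11:15, 12:15–12:30, 15:00–17:00.
Viktor free within 08:00–17:00: 08:00–12:00, 12:15–14:15, 15:45–16:15.
Yolanda ∩ Zheng: 08:45–09:00, 09:30–11:00, 15:00–17:00.
Yolanda ∩ Zheng ∩ Callum: 08:45–09:00, 09:30–11:00, 15:00–17:00.
Yolanda ∩ Zheng ∩ Callum ∩ Viktor: 08:45–09:00, 09:30–11:00, 15:45–16:15.
Windows ≥ 90 min: 09:30–11:00.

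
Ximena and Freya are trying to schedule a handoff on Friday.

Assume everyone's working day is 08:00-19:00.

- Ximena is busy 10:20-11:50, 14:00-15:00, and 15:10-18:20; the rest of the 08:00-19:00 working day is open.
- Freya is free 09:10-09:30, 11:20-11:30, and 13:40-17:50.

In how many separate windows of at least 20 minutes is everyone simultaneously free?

2

Ximena free within 08:00–19:00: 08:00–10:20, 11:50–14:00, 15:00–15:10, 18:20–19:00.
Ximena ∩ Freya: 09:10–09:30, 13:40–14:00, 15:00–15:10.
Windows ≥ 20 min: 09:10–09:30, 13:40–14:00.
That's 2 windows.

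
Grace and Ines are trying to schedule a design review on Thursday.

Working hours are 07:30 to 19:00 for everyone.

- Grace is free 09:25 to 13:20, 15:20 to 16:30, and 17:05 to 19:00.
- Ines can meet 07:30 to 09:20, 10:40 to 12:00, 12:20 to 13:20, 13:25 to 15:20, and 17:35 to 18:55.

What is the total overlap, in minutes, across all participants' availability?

220 minutes

Grace ∩ Ines: 10:40–12:00, 12:20–13:20, 17:35–18:55.
Total common minutes: 80 + 60 + 80 = 220.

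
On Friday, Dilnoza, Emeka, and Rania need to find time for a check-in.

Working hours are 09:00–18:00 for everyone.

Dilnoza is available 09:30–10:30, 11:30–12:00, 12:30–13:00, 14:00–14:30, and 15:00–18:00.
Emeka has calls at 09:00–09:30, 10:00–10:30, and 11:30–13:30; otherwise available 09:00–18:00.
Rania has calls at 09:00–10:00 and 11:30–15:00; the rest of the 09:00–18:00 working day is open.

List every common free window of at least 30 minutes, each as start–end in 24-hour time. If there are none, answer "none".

Emeka free within 09:00–18:00: 09:30–10:00, 10:30–11:30, 13:30–18:00.
Rania free within 09:00–18:00: 10:00–11:30, 15:00–18:00.
Dilnoza ∩ Emeka: 09:30–10:00, 14:00–14:30, 15:00–18:00.
Dilnoza ∩ Emeka ∩ Rania: 15:00–18:00.
Windows ≥ 30 min: 15:00–18:00.

15:00–18:00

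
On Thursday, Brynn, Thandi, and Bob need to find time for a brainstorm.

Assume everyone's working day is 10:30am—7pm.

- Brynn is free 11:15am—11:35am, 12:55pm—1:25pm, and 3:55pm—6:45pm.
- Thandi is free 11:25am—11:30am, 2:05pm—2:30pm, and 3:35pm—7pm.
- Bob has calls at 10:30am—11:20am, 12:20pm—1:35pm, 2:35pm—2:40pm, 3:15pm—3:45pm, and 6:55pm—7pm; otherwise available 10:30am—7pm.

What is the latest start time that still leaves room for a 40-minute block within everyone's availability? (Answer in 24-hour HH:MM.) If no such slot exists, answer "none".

18:05

Bob free within 10:30–19:00: 11:20–12:20, 13:35–14:35, 14:40–15:15, 15:45–18:55.
Brynn ∩ Thandi: 11:25–11:30, 15:55–18:45.
Brynn ∩ Thandi ∩ Bob: 11:25–11:30, 15:55–18:45.
Windows ≥ 40 min: 15:55–18:45.
Latest start in the last window 15:55–18:45 is 18:45 − 40 min = 18:05.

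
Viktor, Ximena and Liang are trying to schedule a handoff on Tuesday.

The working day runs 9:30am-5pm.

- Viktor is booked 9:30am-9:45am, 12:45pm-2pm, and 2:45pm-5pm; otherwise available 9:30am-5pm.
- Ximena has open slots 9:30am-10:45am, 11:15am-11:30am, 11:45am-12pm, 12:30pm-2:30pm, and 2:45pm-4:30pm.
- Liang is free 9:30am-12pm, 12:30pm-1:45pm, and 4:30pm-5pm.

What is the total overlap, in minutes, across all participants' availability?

105 minutes

Viktor free within 09:30–17:00: 09:45–12:45, 14:00–14:45.
Viktor ∩ Ximena: 09:45–10:45, 11:15–11:30, 11:45–12:00, 12:30–12:45, 14:00–14:30.
Viktor ∩ Ximena ∩ Liang: 09:45–10:45, 11:15–11:30, 11:45–12:00, 12:30–12:45.
Total common minutes: 60 + 15 + 15 + 15 = 105.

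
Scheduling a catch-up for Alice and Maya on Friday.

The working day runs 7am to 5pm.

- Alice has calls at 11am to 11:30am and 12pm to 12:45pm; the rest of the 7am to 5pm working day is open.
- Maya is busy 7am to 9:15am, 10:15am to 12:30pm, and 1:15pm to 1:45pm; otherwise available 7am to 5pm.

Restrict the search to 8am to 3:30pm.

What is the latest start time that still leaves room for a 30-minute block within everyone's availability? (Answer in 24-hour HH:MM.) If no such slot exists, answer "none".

Alice free within 07:00–17:00: 07:00–11:00, 11:30–12:00, 12:45–17:00.
Maya free within 07:00–17:00: 09:15–10:15, 12:30–13:15, 13:45–17:00.
Alice ∩ Maya: 09:15–10:15, 12:45–13:15, 13:45–17:00.
Restricted to 08:00–15:30: 09:15–10:15, 12:45–13:15, 13:45–15:30.
Windows ≥ 30 min: 09:15–10:15, 12:45–13:15, 13:45–15:30.
Latest start in the last window 13:45–15:30 is 15:30 − 30 min = 15:00.

15:00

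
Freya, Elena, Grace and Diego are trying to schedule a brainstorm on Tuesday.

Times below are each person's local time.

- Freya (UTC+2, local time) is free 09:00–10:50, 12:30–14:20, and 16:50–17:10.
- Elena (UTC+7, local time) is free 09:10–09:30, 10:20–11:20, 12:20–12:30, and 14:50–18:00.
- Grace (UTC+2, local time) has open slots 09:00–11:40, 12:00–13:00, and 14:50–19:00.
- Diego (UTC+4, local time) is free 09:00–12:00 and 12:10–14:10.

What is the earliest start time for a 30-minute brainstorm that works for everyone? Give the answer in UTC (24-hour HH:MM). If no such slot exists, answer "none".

08:10

Freya → UTC: 07:00–08:50, 10:30–12:20, 14:50–15:10.
Elena → UTC: 02:10–02:30, 03:20–04:20, 05:20–05:30, 07:50–11:00.
Grace → UTC: 07:00–09:40, 10:00–11:00, 12:50–17:00.
Diego → UTC: 05:00–08:00, 08:10–10:10.
Freya ∩ Elena: 07:50–08:50, 10:30–11:00.
Freya ∩ Elena ∩ Grace: 07:50–08:50, 10:30–11:00.
Freya ∩ Elena ∩ Grace ∩ Diego: 07:50–08:00, 08:10–08:50.
Windows ≥ 30 min: 08:10–08:50.
Earliest such window starts at 08:10.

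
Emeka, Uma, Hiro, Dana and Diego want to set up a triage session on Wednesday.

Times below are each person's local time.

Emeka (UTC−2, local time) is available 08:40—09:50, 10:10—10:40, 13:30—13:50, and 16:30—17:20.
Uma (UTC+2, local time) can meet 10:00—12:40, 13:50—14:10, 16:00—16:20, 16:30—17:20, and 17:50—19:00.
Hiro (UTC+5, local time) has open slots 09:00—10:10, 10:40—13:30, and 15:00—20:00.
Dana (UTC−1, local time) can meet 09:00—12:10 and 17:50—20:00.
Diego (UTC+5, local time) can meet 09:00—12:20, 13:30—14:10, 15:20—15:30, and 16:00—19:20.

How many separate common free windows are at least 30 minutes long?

Emeka → UTC: 10:40–11:50, 12:10–12:40, 15:30–15:50, 18:30–19:20.
Uma → UTC: 08:00–10:40, 11:50–12:10, 14:00–14:20, 14:30–15:20, 15:50–17:00.
Hiro → UTC: 04:00–05:10, 05:40–08:30, 10:00–15:00.
Dana → UTC: 10:00–13:10, 18:50–21:00.
Diego → UTC: 04:00–07:20, 08:30–09:10, 10:20–10:30, 11:00–14:20.
Emeka ∩ Uma: (none).
Emeka ∩ Uma ∩ Hiro: (none).
Emeka ∩ Uma ∩ Hiro ∩ Dana: (none).
Emeka ∩ Uma ∩ Hiro ∩ Dana ∩ Diego: (none).
Windows ≥ 30 min: (none).
That's 0 windows.

0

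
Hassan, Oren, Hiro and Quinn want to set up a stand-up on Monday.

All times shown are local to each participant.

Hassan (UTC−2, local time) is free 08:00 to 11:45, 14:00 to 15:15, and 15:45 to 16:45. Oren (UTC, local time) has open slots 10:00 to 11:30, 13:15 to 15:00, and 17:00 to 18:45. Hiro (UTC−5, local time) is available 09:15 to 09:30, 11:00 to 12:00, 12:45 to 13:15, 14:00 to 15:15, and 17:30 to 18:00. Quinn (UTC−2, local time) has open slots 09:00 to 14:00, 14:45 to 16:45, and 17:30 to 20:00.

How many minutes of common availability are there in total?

30 minutes

Hassan → UTC: 10:00–13:45, 16:00–17:15, 17:45–18:45.
Oren → UTC: 10:00–11:30, 13:15–15:00, 17:00–18:45.
Hiro → UTC: 14:15–14:30, 16:00–17:00, 17:45–18:15, 19:00–20:15, 22:30–23:00.
Quinn → UTC: 11:00–16:00, 16:45–18:45, 19:30–22:00.
Hassan ∩ Oren: 10:00–11:30, 13:15–13:45, 17:00–17:15, 17:45–18:45.
Hassan ∩ Oren ∩ Hiro: 17:45–18:15.
Hassan ∩ Oren ∩ Hiro ∩ Quinn: 17:45–18:15.
Total common minutes: 30.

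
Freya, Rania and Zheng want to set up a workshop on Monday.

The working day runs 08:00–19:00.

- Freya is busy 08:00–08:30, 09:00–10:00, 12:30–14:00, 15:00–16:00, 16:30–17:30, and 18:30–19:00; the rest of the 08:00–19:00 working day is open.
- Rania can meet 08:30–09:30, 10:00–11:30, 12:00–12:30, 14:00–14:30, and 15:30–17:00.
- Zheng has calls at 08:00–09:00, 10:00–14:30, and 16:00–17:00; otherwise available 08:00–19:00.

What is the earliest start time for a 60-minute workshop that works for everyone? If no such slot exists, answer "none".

none

Freya free within 08:00–19:00: 08:30–09:00, 10:00–12:30, 14:00–15:00, 16:00–16:30, 17:30–18:30.
Zheng free within 08:00–19:00: 09:00–10:00, 14:30–16:00, 17:00–19:00.
Freya ∩ Rania: 08:30–09:00, 10:00–11:30, 12:00–12:30, 14:00–14:30, 16:00–16:30.
Freya ∩ Rania ∩ Zheng: (none).
Windows ≥ 60 min: (none).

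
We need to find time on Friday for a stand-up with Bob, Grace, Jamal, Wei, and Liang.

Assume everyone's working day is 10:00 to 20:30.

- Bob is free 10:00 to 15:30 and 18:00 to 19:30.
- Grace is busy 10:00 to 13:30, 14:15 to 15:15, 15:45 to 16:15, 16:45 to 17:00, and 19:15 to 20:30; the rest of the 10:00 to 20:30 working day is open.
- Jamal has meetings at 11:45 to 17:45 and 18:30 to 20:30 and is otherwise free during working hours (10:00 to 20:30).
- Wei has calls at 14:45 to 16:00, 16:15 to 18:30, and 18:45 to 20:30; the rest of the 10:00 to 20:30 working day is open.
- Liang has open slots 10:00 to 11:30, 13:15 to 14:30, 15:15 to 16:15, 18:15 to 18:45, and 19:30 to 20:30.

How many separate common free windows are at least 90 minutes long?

Grace free within 10:00–20:30: 13:30–14:15, 15:15–15:45, 16:15–16:45, 17:00–19:15.
Jamal free within 10:00–20:30: 10:00–11:45, 17:45–18:30.
Wei free within 10:00–20:30: 10:00–14:45, 16:00–16:15, 18:30–18:45.
Bob ∩ Grace: 13:30–14:15, 15:15–15:30, 18:00–19:15.
Bob ∩ Grace ∩ Jamal: 18:00–18:30.
Bob ∩ Grace ∩ Jamal ∩ Wei: (none).
Bob ∩ Grace ∩ Jamal ∩ Wei ∩ Liang: (none).
Windows ≥ 90 min: (none).
That's 0 windows.

0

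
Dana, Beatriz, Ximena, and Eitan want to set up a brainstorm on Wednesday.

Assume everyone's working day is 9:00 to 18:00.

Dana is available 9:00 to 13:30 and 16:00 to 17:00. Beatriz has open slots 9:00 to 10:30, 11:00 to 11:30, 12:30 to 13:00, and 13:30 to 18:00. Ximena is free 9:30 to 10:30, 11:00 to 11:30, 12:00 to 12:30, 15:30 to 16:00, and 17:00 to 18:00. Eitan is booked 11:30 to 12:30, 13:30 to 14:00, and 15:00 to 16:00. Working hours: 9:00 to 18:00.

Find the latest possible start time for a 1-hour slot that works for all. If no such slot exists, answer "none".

Eitan free within 09:00–18:00: 09:00–11:30, 12:30–13:30, 14:00–15:00, 16:00–18:00.
Dana ∩ Beatriz: 09:00–10:30, 11:00–11:30, 12:30–13:00, 16:00–17:00.
Dana ∩ Beatriz ∩ Ximena: 09:30–10:30, 11:00–11:30.
Dana ∩ Beatriz ∩ Ximena ∩ Eitan: 09:30–10:30, 11:00–11:30.
Windows ≥ 60 min: 09:30–10:30.
Latest start in the last window 09:30–10:30 is 10:30 − 60 min = 09:30.

09:30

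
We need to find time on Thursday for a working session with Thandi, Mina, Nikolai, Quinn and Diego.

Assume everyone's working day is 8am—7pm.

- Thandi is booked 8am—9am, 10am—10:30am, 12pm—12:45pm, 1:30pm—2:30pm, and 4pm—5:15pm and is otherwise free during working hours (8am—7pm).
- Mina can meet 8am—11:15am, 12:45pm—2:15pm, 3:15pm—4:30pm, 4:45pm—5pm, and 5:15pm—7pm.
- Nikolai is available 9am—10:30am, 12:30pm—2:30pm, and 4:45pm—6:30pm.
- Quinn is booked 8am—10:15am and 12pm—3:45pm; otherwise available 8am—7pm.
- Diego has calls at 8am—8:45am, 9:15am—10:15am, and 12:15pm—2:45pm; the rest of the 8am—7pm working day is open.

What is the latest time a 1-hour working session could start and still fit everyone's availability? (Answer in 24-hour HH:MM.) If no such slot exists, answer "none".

Thandi free within 08:00–19:00: 09:00–10:00, 10:30–12:00, 12:45–13:30, 14:30–16:00, 17:15–19:00.
Quinn free within 08:00–19:00: 10:15–12:00, 15:45–19:00.
Diego free within 08:00–19:00: 08:45–09:15, 10:15–12:15, 14:45–19:00.
Thandi ∩ Mina: 09:00–10:00, 10:30–11:15, 12:45–13:30, 15:15–16:00, 17:15–19:00.
Thandi ∩ Mina ∩ Nikolai: 09:00–10:00, 12:45–13:30, 17:15–18:30.
Thandi ∩ Mina ∩ Nikolai ∩ Quinn: 17:15–18:30.
Thandi ∩ Mina ∩ Nikolai ∩ Quinn ∩ Diego: 17:15–18:30.
Windows ≥ 60 min: 17:15–18:30.
Latest start in the last window 17:15–18:30 is 18:30 − 60 min = 17:30.

17:30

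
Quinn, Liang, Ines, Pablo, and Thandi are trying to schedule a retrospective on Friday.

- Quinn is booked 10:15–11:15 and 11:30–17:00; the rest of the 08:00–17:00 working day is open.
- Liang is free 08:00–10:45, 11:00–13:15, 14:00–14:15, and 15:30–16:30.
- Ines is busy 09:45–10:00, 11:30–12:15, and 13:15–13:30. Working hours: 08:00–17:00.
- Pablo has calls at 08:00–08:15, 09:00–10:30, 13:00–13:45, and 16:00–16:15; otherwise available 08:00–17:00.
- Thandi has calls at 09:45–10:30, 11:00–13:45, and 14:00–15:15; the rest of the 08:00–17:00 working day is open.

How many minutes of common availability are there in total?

45 minutes

Quinn free within 08:00–17:00: 08:00–10:15, 11:15–11:30.
Ines free within 08:00–17:00: 08:00–09:45, 10:00–11:30, 12:15–13:15, 13:30–17:00.
Pablo free within 08:00–17:00: 08:15–09:00, 10:30–13:00, 13:45–16:00, 16:15–17:00.
Thandi free within 08:00–17:00: 08:00–09:45, 10:30–11:00, 13:45–14:00, 15:15–17:00.
Quinn ∩ Liang: 08:00–10:15, 11:15–11:30.
Quinn ∩ Liang ∩ Ines: 08:00–09:45, 10:00–10:15, 11:15–11:30.
Quinn ∩ Liang ∩ Ines ∩ Pablo: 08:15–09:00, 11:15–11:30.
Quinn ∩ Liang ∩ Ines ∩ Pablo ∩ Thandi: 08:15–09:00.
Total common minutes: 45.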